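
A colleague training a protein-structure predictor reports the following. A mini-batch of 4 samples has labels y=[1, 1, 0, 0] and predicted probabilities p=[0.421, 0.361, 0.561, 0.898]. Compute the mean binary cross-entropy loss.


L[0] = -ln(0.421) = 0.8651
L[1] = -ln(0.361) = 1.0189
L[2] = -ln(1-0.561) = -ln(0.439) = 0.8233
L[3] = -ln(1-0.898) = -ln(0.102) = 2.2828
mean = (0.8651 + 1.0189 + 0.8233 + 2.2828)/4 = 1.2475

1.2475


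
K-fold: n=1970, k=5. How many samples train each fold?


Fold size = 1970/5 = 394
Training per fold = 1970 - 394 = 1576

1576


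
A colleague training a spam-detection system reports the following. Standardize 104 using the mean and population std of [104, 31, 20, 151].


μ = 76.5, σ = 53.7796
z = (104 - 76.5)/53.7796 = 0.5113

0.5113


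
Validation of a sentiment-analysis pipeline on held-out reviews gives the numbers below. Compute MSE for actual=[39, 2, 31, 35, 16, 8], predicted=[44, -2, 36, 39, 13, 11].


Squared errors: (39-44)²=25, (2+ 2)²=16, (31-36)²=25, (35-39)²=16, (16-13)²=9, (8-11)²=9
Sum = 100
MSE = 100/6 = 50/3

50/3


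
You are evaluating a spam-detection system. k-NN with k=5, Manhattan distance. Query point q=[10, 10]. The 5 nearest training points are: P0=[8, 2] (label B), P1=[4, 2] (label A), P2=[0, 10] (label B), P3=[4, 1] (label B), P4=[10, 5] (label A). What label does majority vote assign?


d(q,P0) = 10  (label B)
d(q,P1) = 14  (label A)
d(q,P2) = 10  (label B)
d(q,P3) = 15  (label B)
d(q,P4) = 5  (label A)
Votes: A=2, B=3
Majority → B

B


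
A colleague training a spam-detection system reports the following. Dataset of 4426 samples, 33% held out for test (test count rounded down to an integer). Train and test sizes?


Test = ⌊4426·33/100⌋ = 1460
Train = 4426 - 1460 = 2966

Train: 2966, Test: 1460


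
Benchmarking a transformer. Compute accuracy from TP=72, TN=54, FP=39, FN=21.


Accuracy = (TP+TN)/(TP+TN+FP+FN)
= (72+54)/(186)
= 126/186 = 67.74%

67.74%


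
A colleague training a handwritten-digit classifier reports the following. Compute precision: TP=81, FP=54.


Precision = TP/(TP+FP)
= 81/(81+54)
= 81/135 = 60.0%

60.0%


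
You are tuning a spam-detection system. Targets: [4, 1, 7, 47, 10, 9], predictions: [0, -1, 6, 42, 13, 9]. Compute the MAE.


Absolute errors: |4-0|=4, |1+ 1|=2, |7-6|=1, |47-42|=5, |10-13|=3, |9-9|=0
Sum = 15
MAE = 15/6 = 5/2

5/2


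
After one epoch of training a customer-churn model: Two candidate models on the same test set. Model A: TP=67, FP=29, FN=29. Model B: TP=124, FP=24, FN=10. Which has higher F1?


Model A: P=67/96=0.6979, R=67/96=0.6979, F1=2PR/(P+R)=2TP/(2TP+FP+FN)=134/192=0.6979
Model B: P=124/148=0.8378, R=124/134=0.9254, F1=2PR/(P+R)=2TP/(2TP+FP+FN)=248/282=0.8794
0.6979 < 0.8794 → Model B

Model B


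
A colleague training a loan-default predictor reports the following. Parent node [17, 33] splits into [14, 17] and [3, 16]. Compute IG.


Parent = [17, 33], H_parent = 0.9248
H_left = 0.9932 (n=31), H_right = 0.6292 (n=19)
H_children = (31/50)·0.9932 + (19/50)·0.6292 = 0.8549
IG = 0.9248 - 0.8549 = 0.0699

0.0699


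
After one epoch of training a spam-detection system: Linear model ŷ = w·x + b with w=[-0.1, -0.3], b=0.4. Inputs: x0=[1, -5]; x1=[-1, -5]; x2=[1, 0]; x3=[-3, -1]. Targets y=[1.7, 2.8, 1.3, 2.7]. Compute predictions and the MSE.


ŷ0 = (-0.1)·(1) + (-0.3)·(-5) + 0.4 = 1.8
ŷ1 = (-0.1)·(-1) + (-0.3)·(-5) + 0.4 = 2.0
ŷ2 = (-0.1)·(1) + (-0.3)·(0) + 0.4 = 0.3
ŷ3 = (-0.1)·(-3) + (-0.3)·(-1) + 0.4 = 1.0
errors² = [0.01, 0.64, 1.0, 2.89]
MSE = 4.5400/4 = 1.135

1.135


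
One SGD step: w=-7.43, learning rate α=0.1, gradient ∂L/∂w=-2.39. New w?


w_new = w - α·∇
= -7.43 - 0.1·-2.39
= -7.43 + 0.239
= -7.191

-7.191


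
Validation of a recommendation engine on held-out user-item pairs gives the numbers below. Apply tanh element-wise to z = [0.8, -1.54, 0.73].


tanh(0.8) = 0.664
tanh(-1.54) = -0.9121
tanh(0.73) = 0.6231
result = [0.664, -0.9121, 0.6231]

[0.664, -0.9121, 0.6231]


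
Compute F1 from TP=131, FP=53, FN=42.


Precision = 131/184 = 0.712
Recall = 131/173 = 0.7572
F1 = 2·P·R/(P+R) = 2·TP/(2·TP+FP+FN) = 262/(262+53+42) = 262/357 = 0.7339

0.7339


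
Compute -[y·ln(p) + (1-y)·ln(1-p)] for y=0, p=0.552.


BCE = -[y·ln(p) + (1-y)·ln(1-p)]
= -0 - 1·ln(1-0.552)
= -ln(0.448) = 0.803

0.803


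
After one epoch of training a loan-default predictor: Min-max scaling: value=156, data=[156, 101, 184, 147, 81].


min=81, max=184
(156-81)/(184-81) = 75/103 = 0.7282

0.7282


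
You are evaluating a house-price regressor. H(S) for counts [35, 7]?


Probabilities: [35/42, 7/42] ≈ [0.8333, 0.1667]
H = -((35/42)·log₂(35/42) + (7/42)·log₂(7/42))
  = 0.65 bits

0.65 bits


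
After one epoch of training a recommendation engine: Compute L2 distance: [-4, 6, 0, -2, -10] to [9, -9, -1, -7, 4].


d = √((-4-9)² + (6+ 9)² + (0+ 1)² + (-2+ 7)² + (-10-4)²)
  = √(169 + 225 + 1 + 25 + 196)
  = √616 = 24.8193

24.8193


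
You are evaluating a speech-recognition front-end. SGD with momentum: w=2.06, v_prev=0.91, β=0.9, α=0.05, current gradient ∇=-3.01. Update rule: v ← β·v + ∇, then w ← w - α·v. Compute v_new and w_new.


v_new = 0.9·0.91 - 3.01 = 0.819 - 3.01 = -2.191
w_new = 2.06 - 0.05·-2.191 = 2.06 + 0.10955 = 2.16955

v_new=-2.191, w_new=2.16955


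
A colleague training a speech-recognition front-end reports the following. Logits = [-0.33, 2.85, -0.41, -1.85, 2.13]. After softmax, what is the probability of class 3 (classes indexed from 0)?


Exponentials: e^-0.33=0.7189, e^2.85=17.2878, e^-0.41=0.6637, e^-1.85=0.1572, e^2.13=8.4149
Sum = 27.2425
Softmax = [0.0264, 0.6346, 0.0244, 0.0058, 0.3089]
p[3] = 0.1572/27.2425 = 0.0058

0.0058


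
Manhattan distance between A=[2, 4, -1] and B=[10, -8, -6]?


d = |2-10| + |4+ 8| + |-1+ 6|
  = 8 + 12 + 5
  = 25

25


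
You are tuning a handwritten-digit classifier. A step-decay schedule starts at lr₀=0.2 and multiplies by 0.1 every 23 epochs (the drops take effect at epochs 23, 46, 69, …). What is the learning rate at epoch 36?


n_drops = ⌊36/23⌋ = 1
lr = 0.2·0.1^1 = 0.2·0.1 = 0.02

0.02


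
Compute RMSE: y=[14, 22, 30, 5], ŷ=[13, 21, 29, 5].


MSE = 3/4 = 0.75
RMSE = √(3/4) = 0.866

0.866


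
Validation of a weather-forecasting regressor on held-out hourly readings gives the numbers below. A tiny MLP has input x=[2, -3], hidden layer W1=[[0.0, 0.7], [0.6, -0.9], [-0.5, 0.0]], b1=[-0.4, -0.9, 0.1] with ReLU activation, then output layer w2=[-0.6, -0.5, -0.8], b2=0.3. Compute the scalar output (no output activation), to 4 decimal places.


z1[0] = (0.0)·(2) + (0.7)·(-3) - 0.4 = -2.5
z1[1] = (0.6)·(2) + (-0.9)·(-3) - 0.9 = 3.0
z1[2] = (-0.5)·(2) + (0.0)·(-3) + 0.1 = -0.9
h = ReLU(z1) = [0.0, 3.0, 0.0]
output = (-0.6)·(0.0) + (-0.5)·(3.0) + (-0.8)·(0.0) + 0.3 = -1.2

-1.2


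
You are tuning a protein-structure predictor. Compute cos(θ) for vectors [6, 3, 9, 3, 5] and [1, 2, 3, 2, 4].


A·B = 6·1 + 3·2 + 9·3 + 3·2 + 5·4 = 65
‖A‖ = √160 = 12.6491, ‖B‖ = √34 = 5.831
cos = 65/(√160·√34) = 65/√5440 = 0.8813

0.8813


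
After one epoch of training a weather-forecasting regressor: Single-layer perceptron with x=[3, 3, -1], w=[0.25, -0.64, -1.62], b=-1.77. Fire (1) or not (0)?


z = (3)·(0.25) + (3)·(-0.64) + (-1)·(-1.62) - 1.77
  = -1.32
step(z) = 0 (z<0)

0


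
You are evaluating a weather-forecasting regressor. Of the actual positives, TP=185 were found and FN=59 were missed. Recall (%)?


Recall = TP/(TP+FN)
= 185/(185+59)
= 185/244 = 75.82%

75.82%


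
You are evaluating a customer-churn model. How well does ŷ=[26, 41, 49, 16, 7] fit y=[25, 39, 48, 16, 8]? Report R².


ȳ = 27.2
SS_res = Σ(y-ŷ)² = 7
SS_tot = Σ(y-ȳ)² = 1070.8
R² = 1 - SS_res/SS_tot = 1 - 0.0065 = 0.9935

0.9935


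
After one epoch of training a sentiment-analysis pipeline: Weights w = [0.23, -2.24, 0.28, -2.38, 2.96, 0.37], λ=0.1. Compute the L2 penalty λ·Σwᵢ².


‖w‖₂² = (0.23)² + (-2.24)² + (0.28)² + (-2.38)² + (2.96)² + (0.37)²
     = 0.0529 + 5.0176 + 0.0784 + 5.6644 + 8.7616 + 0.1369
     = 19.7118
λ·‖w‖₂² = 0.1·19.7118 = 1.97118

1.97118


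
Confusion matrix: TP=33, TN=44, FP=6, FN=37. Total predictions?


Total = TP + TN + FP + FN
= 33 + 44 + 6 + 37
= 120
(Predicted positive: 39, predicted negative: 81)

120


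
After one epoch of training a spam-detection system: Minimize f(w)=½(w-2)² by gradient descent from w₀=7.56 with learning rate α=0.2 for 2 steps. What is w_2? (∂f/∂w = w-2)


step 1: grad = 7.56-2 = 5.56; w = 7.56 - 0.2·(5.56) = 6.448
step 2: grad = 6.448-2 = 4.448; w = 6.448 - 0.2·(4.448) = 5.5584

5.5584


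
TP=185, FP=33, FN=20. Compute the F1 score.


Precision = 185/218 = 0.8486
Recall = 185/205 = 0.9024
F1 = 2·P·R/(P+R) = 2·TP/(2·TP+FP+FN) = 370/(370+33+20) = 370/423 = 0.8747

0.8747


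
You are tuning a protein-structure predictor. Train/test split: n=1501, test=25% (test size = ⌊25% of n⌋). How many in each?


Test = ⌊1501·25/100⌋ = 375
Train = 1501 - 375 = 1126

Train: 1126, Test: 375


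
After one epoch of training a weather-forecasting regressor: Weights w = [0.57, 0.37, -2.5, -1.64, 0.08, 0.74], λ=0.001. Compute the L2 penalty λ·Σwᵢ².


‖w‖₂² = (0.57)² + (0.37)² + (-2.5)² + (-1.64)² + (0.08)² + (0.74)²
     = 0.3249 + 0.1369 + 6.25 + 2.6896 + 0.0064 + 0.5476
     = 9.9554
λ·‖w‖₂² = 0.001·9.9554 = 0.009955

0.009955


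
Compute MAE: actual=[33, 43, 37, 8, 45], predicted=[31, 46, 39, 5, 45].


Absolute errors: |33-31|=2, |43-46|=3, |37-39|=2, |8-5|=3, |45-45|=0
Sum = 10
MAE = 10/5 = 2

2


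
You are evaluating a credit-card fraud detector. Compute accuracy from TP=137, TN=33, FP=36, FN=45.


Accuracy = (TP+TN)/(TP+TN+FP+FN)
= (137+33)/(251)
= 170/251 = 67.73%

67.73%


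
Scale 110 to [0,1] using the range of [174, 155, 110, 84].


min=84, max=174
(110-84)/(174-84) = 26/90 = 0.2889

0.2889


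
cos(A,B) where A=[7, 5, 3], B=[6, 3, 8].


A·B = 7·6 + 5·3 + 3·8 = 81
‖A‖ = √83 = 9.1104, ‖B‖ = √109 = 10.4403
cos = 81/(√83·√109) = 81/√9047 = 0.8516

0.8516


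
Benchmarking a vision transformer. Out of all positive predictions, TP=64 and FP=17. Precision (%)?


Precision = TP/(TP+FP)
= 64/(64+17)
= 64/81 = 79.01%

79.01%


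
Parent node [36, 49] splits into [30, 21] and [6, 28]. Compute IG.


Parent = [36, 49], H_parent = 0.9831
H_left = 0.9774 (n=51), H_right = 0.6723 (n=34)
H_children = (51/85)·0.9774 + (34/85)·0.6723 = 0.8554
IG = 0.9831 - 0.8554 = 0.1277

0.1277


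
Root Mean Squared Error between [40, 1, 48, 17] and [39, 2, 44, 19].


MSE = 22/4 = 5.5
RMSE = √(22/4) = 2.3452

2.3452


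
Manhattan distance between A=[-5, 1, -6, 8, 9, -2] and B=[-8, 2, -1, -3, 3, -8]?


d = |-5+ 8| + |1-2| + |-6+ 1| + |8+ 3| + |9-3| + |-2+ 8|
  = 3 + 1 + 5 + 11 + 6 + 6
  = 32

32


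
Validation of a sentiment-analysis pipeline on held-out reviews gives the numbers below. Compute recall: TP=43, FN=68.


Recall = TP/(TP+FN)
= 43/(43+68)
= 43/111 = 38.74%

38.74%


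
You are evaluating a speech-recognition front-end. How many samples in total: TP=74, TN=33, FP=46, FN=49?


Total = TP + TN + FP + FN
= 74 + 33 + 46 + 49
= 202
(Predicted positive: 120, predicted negative: 82)

202


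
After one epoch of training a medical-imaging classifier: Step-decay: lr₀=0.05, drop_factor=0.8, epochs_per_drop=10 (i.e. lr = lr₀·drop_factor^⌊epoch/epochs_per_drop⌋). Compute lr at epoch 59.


n_drops = ⌊59/10⌋ = 5
lr = 0.05·0.8^5 = 0.05·0.32768 = 0.016384

0.016384


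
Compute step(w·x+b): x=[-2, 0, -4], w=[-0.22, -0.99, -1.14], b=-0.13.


z = (-2)·(-0.22) + (0)·(-0.99) + (-4)·(-1.14) - 0.13
  = 4.87
step(z) = 1 (z≥0)

1


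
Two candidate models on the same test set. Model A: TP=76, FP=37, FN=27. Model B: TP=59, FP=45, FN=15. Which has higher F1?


Model A: P=76/113=0.6726, R=76/103=0.7379, F1=2PR/(P+R)=2TP/(2TP+FP+FN)=152/216=0.7037
Model B: P=59/104=0.5673, R=59/74=0.7973, F1=2PR/(P+R)=2TP/(2TP+FP+FN)=118/178=0.6629
0.7037 > 0.6629 → Model A

Model A


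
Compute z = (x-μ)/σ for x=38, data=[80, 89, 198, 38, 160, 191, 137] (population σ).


μ = 127.5714, σ = 55.9307
z = (38 - 127.5714)/55.9307 = -1.6015

-1.6015


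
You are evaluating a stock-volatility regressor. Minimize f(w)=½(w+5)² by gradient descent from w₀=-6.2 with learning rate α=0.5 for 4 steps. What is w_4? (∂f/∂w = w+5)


step 1: grad = -6.2+5 = -1.2; w = -6.2 - 0.5·(-1.2) = -5.6
step 2: grad = -5.6+5 = -0.6; w = -5.6 - 0.5·(-0.6) = -5.3
step 3: grad = -5.3+5 = -0.3; w = -5.3 - 0.5·(-0.3) = -5.15
step 4: grad = -5.15+5 = -0.15; w = -5.15 - 0.5·(-0.15) = -5.075

-5.075


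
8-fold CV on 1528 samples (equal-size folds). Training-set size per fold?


Fold size = 1528/8 = 191
Training per fold = 1528 - 191 = 1337

1337


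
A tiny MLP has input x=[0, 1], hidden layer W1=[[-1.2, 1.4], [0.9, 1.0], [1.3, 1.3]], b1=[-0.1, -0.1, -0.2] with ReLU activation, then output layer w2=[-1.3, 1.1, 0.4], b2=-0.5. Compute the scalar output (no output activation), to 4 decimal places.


z1[0] = (-1.2)·(0) + (1.4)·(1) - 0.1 = 1.3
z1[1] = (0.9)·(0) + (1.0)·(1) - 0.1 = 0.9
z1[2] = (1.3)·(0) + (1.3)·(1) - 0.2 = 1.1
h = ReLU(z1) = [1.3, 0.9, 1.1]
output = (-1.3)·(1.3) + (1.1)·(0.9) + (0.4)·(1.1) - 0.5 = -0.76

-0.76


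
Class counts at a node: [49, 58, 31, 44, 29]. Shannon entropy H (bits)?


Probabilities: [49/211, 58/211, 31/211, 44/211, 29/211] ≈ [0.2322, 0.2749, 0.1469, 0.2085, 0.1374]
H = -((49/211)·log₂(49/211) + (58/211)·log₂(58/211) + (31/211)·log₂(31/211) + (44/211)·log₂(44/211) + (29/211)·log₂(29/211))
  = 2.2729 bits

2.2729 bits


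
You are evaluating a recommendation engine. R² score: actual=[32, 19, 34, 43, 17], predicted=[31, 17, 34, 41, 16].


ȳ = 29
SS_res = Σ(y-ŷ)² = 10
SS_tot = Σ(y-ȳ)² = 474
R² = 1 - SS_res/SS_tot = 1 - 0.0211 = 0.9789

0.9789


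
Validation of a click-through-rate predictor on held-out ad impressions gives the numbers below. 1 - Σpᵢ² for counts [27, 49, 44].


Probabilities: [27/120, 49/120, 44/120] ≈ [0.225, 0.4083, 0.3667]
Σpᵢ² = (729 + 2401 + 1936)/120² = 5066/14400
Gini = 1 - Σpᵢ² = 1 - 5066/14400 = 0.6482

0.6482


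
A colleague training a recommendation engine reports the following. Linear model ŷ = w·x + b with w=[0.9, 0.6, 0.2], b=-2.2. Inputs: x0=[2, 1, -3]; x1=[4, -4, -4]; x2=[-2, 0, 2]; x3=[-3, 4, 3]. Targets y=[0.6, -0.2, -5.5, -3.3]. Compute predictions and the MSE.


ŷ0 = (0.9)·(2) + (0.6)·(1) + (0.2)·(-3) - 2.2 = -0.4
ŷ1 = (0.9)·(4) + (0.6)·(-4) + (0.2)·(-4) - 2.2 = -1.8
ŷ2 = (0.9)·(-2) + (0.6)·(0) + (0.2)·(2) - 2.2 = -3.6
ŷ3 = (0.9)·(-3) + (0.6)·(4) + (0.2)·(3) - 2.2 = -1.9
errors² = [1.0, 2.56, 3.61, 1.96]
MSE = 9.1300/4 = 2.2825

2.2825


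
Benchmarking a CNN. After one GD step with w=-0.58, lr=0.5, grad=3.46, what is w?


w_new = w - α·∇
= -0.58 - 0.5·3.46
= -0.58 - 1.73
= -2.31

-2.31


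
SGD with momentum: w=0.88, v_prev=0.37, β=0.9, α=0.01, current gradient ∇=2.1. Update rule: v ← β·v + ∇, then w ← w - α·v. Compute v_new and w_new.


v_new = 0.9·0.37 + 2.1 = 0.333 + 2.1 = 2.433
w_new = 0.88 - 0.01·2.433 = 0.88 - 0.02433 = 0.85567

v_new=2.433, w_new=0.85567


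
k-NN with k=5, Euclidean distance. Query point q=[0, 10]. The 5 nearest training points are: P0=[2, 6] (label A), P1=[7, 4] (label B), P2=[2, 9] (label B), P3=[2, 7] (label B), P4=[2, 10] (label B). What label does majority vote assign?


d(q,P0) = 4.4721  (label A)
d(q,P1) = 9.2195  (label B)
d(q,P2) = 2.2361  (label B)
d(q,P3) = 3.6056  (label B)
d(q,P4) = 2.0  (label B)
Votes: A=1, B=4
Majority → B

B


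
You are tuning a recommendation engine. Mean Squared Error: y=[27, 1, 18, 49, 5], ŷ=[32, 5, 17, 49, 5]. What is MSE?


Squared errors: (27-32)²=25, (1-5)²=16, (18-17)²=1, (49-49)²=0, (5-5)²=0
Sum = 42
MSE = 42/5 = 42/5

42/5


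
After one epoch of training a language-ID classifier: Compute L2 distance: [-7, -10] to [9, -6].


d = √((-7-9)² + (-10+ 6)²)
  = √(256 + 16)
  = √272 = 16.4924

16.4924


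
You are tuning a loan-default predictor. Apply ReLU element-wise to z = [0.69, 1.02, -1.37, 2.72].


ReLU(0.69) = max(0, 0.69) = 0.69
ReLU(1.02) = max(0, 1.02) = 1.02
ReLU(-1.37) = max(0, -1.37) = 0.0
ReLU(2.72) = max(0, 2.72) = 2.72
result = [0.69, 1.02, 0.0, 2.72]

[0.69, 1.02, 0.0, 2.72]


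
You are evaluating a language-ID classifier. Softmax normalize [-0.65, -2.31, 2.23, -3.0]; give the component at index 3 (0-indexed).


Exponentials: e^-0.65=0.522, e^-2.31=0.0993, e^2.23=9.2999, e^-3.0=0.0498
Sum = 9.971
Softmax = [0.0524, 0.01, 0.9327, 0.005]
p[3] = 0.0498/9.971 = 0.005

0.005


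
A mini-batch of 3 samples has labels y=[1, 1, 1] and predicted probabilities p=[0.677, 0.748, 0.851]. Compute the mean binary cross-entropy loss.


L[0] = -ln(0.677) = 0.3901
L[1] = -ln(0.748) = 0.2904
L[2] = -ln(0.851) = 0.1613
mean = (0.3901 + 0.2904 + 0.1613)/3 = 0.2806

0.2806


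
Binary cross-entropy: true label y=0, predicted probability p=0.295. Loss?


BCE = -[y·ln(p) + (1-y)·ln(1-p)]
= -0 - 1·ln(1-0.295)
= -ln(0.705) = 0.3496

0.3496


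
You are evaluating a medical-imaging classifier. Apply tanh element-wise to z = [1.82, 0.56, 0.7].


tanh(1.82) = 0.9488
tanh(0.56) = 0.508
tanh(0.7) = 0.6044
result = [0.9488, 0.508, 0.6044]

[0.9488, 0.508, 0.6044]


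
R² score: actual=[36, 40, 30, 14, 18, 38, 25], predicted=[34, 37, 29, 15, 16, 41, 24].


ȳ = 28.7143
SS_res = Σ(y-ŷ)² = 29
SS_tot = Σ(y-ȳ)² = 613.43
R² = 1 - SS_res/SS_tot = 1 - 0.0473 = 0.9527

0.9527


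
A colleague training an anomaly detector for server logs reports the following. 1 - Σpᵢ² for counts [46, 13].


Probabilities: [46/59, 13/59] ≈ [0.7797, 0.2203]
Σpᵢ² = (2116 + 169)/59² = 2285/3481
Gini = 1 - Σpᵢ² = 1 - 2285/3481 = 0.3436

0.3436


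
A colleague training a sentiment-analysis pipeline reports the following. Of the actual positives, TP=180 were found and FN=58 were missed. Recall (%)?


Recall = TP/(TP+FN)
= 180/(180+58)
= 180/238 = 75.63%

75.63%


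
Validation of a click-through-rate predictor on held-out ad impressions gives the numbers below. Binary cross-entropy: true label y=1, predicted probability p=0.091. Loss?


BCE = -[y·ln(p) + (1-y)·ln(1-p)]
= -1·ln(0.091) - 0
= -ln(0.091) = 2.3969

2.3969


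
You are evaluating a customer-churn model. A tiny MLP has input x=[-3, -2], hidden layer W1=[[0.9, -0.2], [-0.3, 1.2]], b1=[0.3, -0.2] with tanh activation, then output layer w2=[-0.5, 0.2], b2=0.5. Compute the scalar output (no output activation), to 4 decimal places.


z1[0] = (0.9)·(-3) + (-0.2)·(-2) + 0.3 = -2.0
z1[1] = (-0.3)·(-3) + (1.2)·(-2) - 0.2 = -1.7
h = tanh(z1) = [-0.964, -0.9354]
output = (-0.5)·(-0.964) + (0.2)·(-0.9354) + 0.5 = 0.7949

0.7949


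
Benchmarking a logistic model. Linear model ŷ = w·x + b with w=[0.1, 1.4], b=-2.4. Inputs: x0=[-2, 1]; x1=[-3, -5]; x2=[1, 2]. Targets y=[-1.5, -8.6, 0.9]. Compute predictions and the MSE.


ŷ0 = (0.1)·(-2) + (1.4)·(1) - 2.4 = -1.2
ŷ1 = (0.1)·(-3) + (1.4)·(-5) - 2.4 = -9.7
ŷ2 = (0.1)·(1) + (1.4)·(2) - 2.4 = 0.5
errors² = [0.09, 1.21, 0.16]
MSE = 1.4600/3 = 0.4867

0.4867


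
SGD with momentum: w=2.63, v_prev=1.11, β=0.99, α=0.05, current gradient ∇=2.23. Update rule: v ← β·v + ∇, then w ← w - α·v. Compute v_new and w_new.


v_new = 0.99·1.11 + 2.23 = 1.0989 + 2.23 = 3.3289
w_new = 2.63 - 0.05·3.3289 = 2.63 - 0.166445 = 2.463555

v_new=3.3289, w_new=2.463555


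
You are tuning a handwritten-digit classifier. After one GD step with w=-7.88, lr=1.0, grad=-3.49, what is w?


w_new = w - α·∇
= -7.88 - 1.0·-3.49
= -7.88 + 3.49
= -4.39

-4.39


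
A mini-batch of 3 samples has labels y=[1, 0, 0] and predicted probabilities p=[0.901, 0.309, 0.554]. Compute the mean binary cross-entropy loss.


L[0] = -ln(0.901) = 0.1043
L[1] = -ln(1-0.309) = -ln(0.691) = 0.3696
L[2] = -ln(1-0.554) = -ln(0.446) = 0.8074
mean = (0.1043 + 0.3696 + 0.8074)/3 = 0.4271

0.4271


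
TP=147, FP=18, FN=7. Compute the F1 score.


Precision = 147/165 = 0.8909
Recall = 147/154 = 0.9545
F1 = 2·P·R/(P+R) = 2·TP/(2·TP+FP+FN) = 294/(294+18+7) = 294/319 = 0.9216

0.9216


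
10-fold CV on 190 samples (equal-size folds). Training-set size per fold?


Fold size = 190/10 = 19
Training per fold = 190 - 19 = 171

171


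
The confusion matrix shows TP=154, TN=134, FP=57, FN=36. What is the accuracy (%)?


Accuracy = (TP+TN)/(TP+TN+FP+FN)
= (154+134)/(381)
= 288/381 = 75.59%

75.59%


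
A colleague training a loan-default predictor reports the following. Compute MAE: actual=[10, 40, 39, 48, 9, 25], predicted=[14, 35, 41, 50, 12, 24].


Absolute errors: |10-14|=4, |40-35|=5, |39-41|=2, |48-50|=2, |9-12|=3, |25-24|=1
Sum = 17
MAE = 17/6 = 17/6

17/6


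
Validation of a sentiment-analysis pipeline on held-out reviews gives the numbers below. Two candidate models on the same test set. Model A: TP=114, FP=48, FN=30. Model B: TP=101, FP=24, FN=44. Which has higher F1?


Model A: P=114/162=0.7037, R=114/144=0.7917, F1=2PR/(P+R)=2TP/(2TP+FP+FN)=228/306=0.7451
Model B: P=101/125=0.808, R=101/145=0.6966, F1=2PR/(P+R)=2TP/(2TP+FP+FN)=202/270=0.7481
0.7451 < 0.7481 → Model B

Model B


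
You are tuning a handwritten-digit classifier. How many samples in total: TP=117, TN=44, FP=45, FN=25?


Total = TP + TN + FP + FN
= 117 + 44 + 45 + 25
= 231
(Predicted positive: 162, predicted negative: 69)

231


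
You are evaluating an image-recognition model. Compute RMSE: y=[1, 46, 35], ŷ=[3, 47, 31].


MSE = 21/3 = 7
RMSE = √(21/3) = 2.6458

2.6458


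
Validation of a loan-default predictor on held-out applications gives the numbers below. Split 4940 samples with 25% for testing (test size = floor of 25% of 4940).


Test = ⌊4940·25/100⌋ = 1235
Train = 4940 - 1235 = 3705

Train: 3705, Test: 1235


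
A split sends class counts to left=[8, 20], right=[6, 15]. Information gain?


Parent = [14, 35], H_parent = 0.8631
H_left = 0.8631 (n=28), H_right = 0.8631 (n=21)
H_children = (28/49)·0.8631 + (21/49)·0.8631 = 0.8631
IG = 0.8631 - 0.8631 = 0.0

0.0


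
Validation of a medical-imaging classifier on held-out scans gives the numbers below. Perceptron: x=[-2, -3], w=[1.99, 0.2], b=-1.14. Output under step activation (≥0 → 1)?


z = (-2)·(1.99) + (-3)·(0.2) - 1.14
  = -5.72
step(z) = 0 (z<0)

0


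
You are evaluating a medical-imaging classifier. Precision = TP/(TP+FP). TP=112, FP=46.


Precision = TP/(TP+FP)
= 112/(112+46)
= 112/158 = 70.89%

70.89%


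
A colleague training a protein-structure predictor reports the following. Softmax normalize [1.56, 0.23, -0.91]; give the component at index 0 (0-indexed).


Exponentials: e^1.56=4.7588, e^0.23=1.2586, e^-0.91=0.4025
Sum = 6.4199
Softmax = [0.7413, 0.196, 0.0627]
p[0] = 4.7588/6.4199 = 0.7413

0.7413


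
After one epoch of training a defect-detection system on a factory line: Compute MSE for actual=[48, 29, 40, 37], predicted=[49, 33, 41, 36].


Squared errors: (48-49)²=1, (29-33)²=16, (40-41)²=1, (37-36)²=1
Sum = 19
MSE = 19/4 = 19/4

19/4


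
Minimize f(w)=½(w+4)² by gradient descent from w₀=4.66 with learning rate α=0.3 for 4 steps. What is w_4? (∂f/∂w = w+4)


step 1: grad = 4.66+4 = 8.66; w = 4.66 - 0.3·(8.66) = 2.062
step 2: grad = 2.062+4 = 6.062; w = 2.062 - 0.3·(6.062) = 0.2434
step 3: grad = 0.2434+4 = 4.2434; w = 0.2434 - 0.3·(4.2434) = -1.02962
step 4: grad = -1.02962+4 = 2.97038; w = -1.02962 - 0.3·(2.97038) = -1.920734

-1.920734


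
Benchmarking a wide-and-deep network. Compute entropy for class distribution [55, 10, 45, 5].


Probabilities: [55/115, 10/115, 45/115, 5/115] ≈ [0.4783, 0.087, 0.3913, 0.0435]
H = -((55/115)·log₂(55/115) + (10/115)·log₂(10/115) + (45/115)·log₂(45/115) + (5/115)·log₂(5/115))
  = 1.5417 bits

1.5417 bits


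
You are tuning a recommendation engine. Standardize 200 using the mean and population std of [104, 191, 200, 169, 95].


μ = 151.8, σ = 43.97
z = (200 - 151.8)/43.97 = 1.0962

1.0962


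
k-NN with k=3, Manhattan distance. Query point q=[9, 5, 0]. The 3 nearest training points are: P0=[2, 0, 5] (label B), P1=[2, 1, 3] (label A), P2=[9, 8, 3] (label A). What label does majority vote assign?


d(q,P0) = 17  (label B)
d(q,P1) = 14  (label A)
d(q,P2) = 6  (label A)
Votes: A=2, B=1
Majority → A

A


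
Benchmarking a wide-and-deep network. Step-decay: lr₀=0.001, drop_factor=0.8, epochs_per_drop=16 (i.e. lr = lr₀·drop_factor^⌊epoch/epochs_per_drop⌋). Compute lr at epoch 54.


n_drops = ⌊54/16⌋ = 3
lr = 0.001·0.8^3 = 0.001·0.512 = 0.000512

0.000512


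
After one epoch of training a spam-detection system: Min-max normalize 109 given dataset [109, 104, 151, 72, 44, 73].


min=44, max=151
(109-44)/(151-44) = 65/107 = 0.6075

0.6075


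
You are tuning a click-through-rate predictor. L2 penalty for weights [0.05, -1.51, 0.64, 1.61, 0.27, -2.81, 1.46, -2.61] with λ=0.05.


‖w‖₂² = (0.05)² + (-1.51)² + (0.64)² + (1.61)² + (0.27)² + (-2.81)² + (1.46)² + (-2.61)²
     = 0.0025 + 2.2801 + 0.4096 + 2.5921 + 0.0729 + 7.8961 + 2.1316 + 6.8121
     = 22.197
λ·‖w‖₂² = 0.05·22.197 = 1.10985

1.10985


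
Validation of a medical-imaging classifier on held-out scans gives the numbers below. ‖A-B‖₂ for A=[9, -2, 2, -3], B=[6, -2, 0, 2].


d = √((9-6)² + (-2+ 2)² + (2-0)² + (-3-2)²)
  = √(9 + 0 + 4 + 25)
  = √38 = 6.1644

6.1644


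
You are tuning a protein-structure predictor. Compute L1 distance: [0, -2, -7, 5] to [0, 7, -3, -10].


d = |0-0| + |-2-7| + |-7+ 3| + |5+ 10|
  = 0 + 9 + 4 + 15
  = 28

28


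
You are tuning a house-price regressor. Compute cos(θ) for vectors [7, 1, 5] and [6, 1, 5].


A·B = 7·6 + 1·1 + 5·5 = 68
‖A‖ = √75 = 8.6603, ‖B‖ = √62 = 7.874
cos = 68/(√75·√62) = 68/√4650 = 0.9972

0.9972


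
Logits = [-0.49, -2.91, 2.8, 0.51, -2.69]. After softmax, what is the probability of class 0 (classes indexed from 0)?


Exponentials: e^-0.49=0.6126, e^-2.91=0.0545, e^2.8=16.4446, e^0.51=1.6653, e^-2.69=0.0679
Sum = 18.8449
Softmax = [0.0325, 0.0029, 0.8726, 0.0884, 0.0036]
p[0] = 0.6126/18.8449 = 0.0325

0.0325


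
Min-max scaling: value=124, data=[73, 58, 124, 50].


min=50, max=124
(124-50)/(124-50) = 74/74 = 1.0

1.0


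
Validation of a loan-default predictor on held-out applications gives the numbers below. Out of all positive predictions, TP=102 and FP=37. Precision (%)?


Precision = TP/(TP+FP)
= 102/(102+37)
= 102/139 = 73.38%

73.38%


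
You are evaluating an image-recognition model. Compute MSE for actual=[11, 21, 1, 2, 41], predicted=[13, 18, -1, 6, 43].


Squared errors: (11-13)²=4, (21-18)²=9, (1+ 1)²=4, (2-6)²=16, (41-43)²=4
Sum = 37
MSE = 37/5 = 37/5

37/5


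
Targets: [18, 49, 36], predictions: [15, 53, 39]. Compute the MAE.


Absolute errors: |18-15|=3, |49-53|=4, |36-39|=3
Sum = 10
MAE = 10/3 = 10/3

10/3


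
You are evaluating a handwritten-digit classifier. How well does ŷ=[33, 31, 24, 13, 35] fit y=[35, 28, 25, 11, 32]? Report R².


ȳ = 26.2
SS_res = Σ(y-ŷ)² = 27
SS_tot = Σ(y-ȳ)² = 346.8
R² = 1 - SS_res/SS_tot = 1 - 0.0779 = 0.9221

0.9221


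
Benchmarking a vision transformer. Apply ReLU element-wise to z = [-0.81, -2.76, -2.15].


ReLU(-0.81) = max(0, -0.81) = 0.0
ReLU(-2.76) = max(0, -2.76) = 0.0
ReLU(-2.15) = max(0, -2.15) = 0.0
result = [0.0, 0.0, 0.0]

[0.0, 0.0, 0.0]


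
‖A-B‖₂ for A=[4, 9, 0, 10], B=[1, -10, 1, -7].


d = √((4-1)² + (9+ 10)² + (0-1)² + (10+ 7)²)
  = √(9 + 361 + 1 + 289)
  = √660 = 25.6905

25.6905


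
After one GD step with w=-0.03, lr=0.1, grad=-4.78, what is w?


w_new = w - α·∇
= -0.03 - 0.1·-4.78
= -0.03 + 0.478
= 0.448

0.448


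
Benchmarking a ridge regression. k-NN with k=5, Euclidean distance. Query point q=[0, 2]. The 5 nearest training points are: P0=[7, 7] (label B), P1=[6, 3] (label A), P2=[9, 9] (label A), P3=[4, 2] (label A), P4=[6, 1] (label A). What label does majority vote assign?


d(q,P0) = 8.6023  (label B)
d(q,P1) = 6.0828  (label A)
d(q,P2) = 11.4018  (label A)
d(q,P3) = 4.0  (label A)
d(q,P4) = 6.0828  (label A)
Votes: A=4, B=1
Majority → A

A


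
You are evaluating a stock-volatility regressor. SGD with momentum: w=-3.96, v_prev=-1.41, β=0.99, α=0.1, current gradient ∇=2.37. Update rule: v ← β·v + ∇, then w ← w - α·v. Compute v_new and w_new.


v_new = 0.99·-1.41 + 2.37 = -1.3959 + 2.37 = 0.9741
w_new = -3.96 - 0.1·0.9741 = -3.96 - 0.09741 = -4.05741

v_new=0.9741, w_new=-4.05741


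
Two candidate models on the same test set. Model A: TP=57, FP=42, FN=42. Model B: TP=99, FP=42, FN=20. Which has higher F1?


Model A: P=57/99=0.5758, R=57/99=0.5758, F1=2PR/(P+R)=2TP/(2TP+FP+FN)=114/198=0.5758
Model B: P=99/141=0.7021, R=99/119=0.8319, F1=2PR/(P+R)=2TP/(2TP+FP+FN)=198/260=0.7615
0.5758 < 0.7615 → Model B

Model B


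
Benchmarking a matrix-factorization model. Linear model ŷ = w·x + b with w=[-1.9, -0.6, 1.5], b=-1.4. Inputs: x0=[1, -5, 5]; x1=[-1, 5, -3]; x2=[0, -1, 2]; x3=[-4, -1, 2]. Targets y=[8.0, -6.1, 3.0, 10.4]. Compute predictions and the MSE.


ŷ0 = (-1.9)·(1) + (-0.6)·(-5) + (1.5)·(5) - 1.4 = 7.2
ŷ1 = (-1.9)·(-1) + (-0.6)·(5) + (1.5)·(-3) - 1.4 = -7.0
ŷ2 = (-1.9)·(0) + (-0.6)·(-1) + (1.5)·(2) - 1.4 = 2.2
ŷ3 = (-1.9)·(-4) + (-0.6)·(-1) + (1.5)·(2) - 1.4 = 9.8
errors² = [0.64, 0.81, 0.64, 0.36]
MSE = 2.4500/4 = 0.6125

0.6125


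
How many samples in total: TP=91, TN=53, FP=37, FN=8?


Total = TP + TN + FP + FN
= 91 + 53 + 37 + 8
= 189
(Predicted positive: 128, predicted negative: 61)

189


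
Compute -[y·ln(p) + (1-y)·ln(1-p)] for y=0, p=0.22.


BCE = -[y·ln(p) + (1-y)·ln(1-p)]
= -0 - 1·ln(1-0.22)
= -ln(0.78) = 0.2485

0.2485


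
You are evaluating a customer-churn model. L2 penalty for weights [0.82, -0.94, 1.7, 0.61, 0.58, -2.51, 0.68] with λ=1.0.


‖w‖₂² = (0.82)² + (-0.94)² + (1.7)² + (0.61)² + (0.58)² + (-2.51)² + (0.68)²
     = 0.6724 + 0.8836 + 2.89 + 0.3721 + 0.3364 + 6.3001 + 0.4624
     = 11.917
λ·‖w‖₂² = 1.0·11.917 = 11.917

11.917


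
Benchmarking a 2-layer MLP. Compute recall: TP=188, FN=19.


Recall = TP/(TP+FN)
= 188/(188+19)
= 188/207 = 90.82%

90.82%


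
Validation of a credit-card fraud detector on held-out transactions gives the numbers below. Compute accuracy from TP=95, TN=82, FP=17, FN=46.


Accuracy = (TP+TN)/(TP+TN+FP+FN)
= (95+82)/(240)
= 177/240 = 73.75%

73.75%


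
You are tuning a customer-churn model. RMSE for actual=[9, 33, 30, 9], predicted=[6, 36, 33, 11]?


MSE = 31/4 = 7.75
RMSE = √(31/4) = 2.7839

2.7839


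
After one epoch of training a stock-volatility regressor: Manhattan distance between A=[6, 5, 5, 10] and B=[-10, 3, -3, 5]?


d = |6+ 10| + |5-3| + |5+ 3| + |10-5|
  = 16 + 2 + 8 + 5
  = 31

31


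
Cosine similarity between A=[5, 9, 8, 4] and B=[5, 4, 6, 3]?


A·B = 5·5 + 9·4 + 8·6 + 4·3 = 121
‖A‖ = √186 = 13.6382, ‖B‖ = √86 = 9.2736
cos = 121/(√186·√86) = 121/√15996 = 0.9567

0.9567


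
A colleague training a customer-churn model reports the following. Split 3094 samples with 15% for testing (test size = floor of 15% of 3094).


Test = ⌊3094·15/100⌋ = 464
Train = 3094 - 464 = 2630

Train: 2630, Test: 464


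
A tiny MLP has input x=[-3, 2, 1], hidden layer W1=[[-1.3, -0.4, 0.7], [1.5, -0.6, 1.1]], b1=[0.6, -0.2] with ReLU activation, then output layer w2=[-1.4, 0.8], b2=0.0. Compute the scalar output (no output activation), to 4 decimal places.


z1[0] = (-1.3)·(-3) + (-0.4)·(2) + (0.7)·(1) + 0.6 = 4.4
z1[1] = (1.5)·(-3) + (-0.6)·(2) + (1.1)·(1) - 0.2 = -4.8
h = ReLU(z1) = [4.4, 0.0]
output = (-1.4)·(4.4) + (0.8)·(0.0) + 0.0 = -6.16

-6.16


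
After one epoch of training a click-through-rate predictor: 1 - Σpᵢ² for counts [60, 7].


Probabilities: [60/67, 7/67] ≈ [0.8955, 0.1045]
Σpᵢ² = (3600 + 49)/67² = 3649/4489
Gini = 1 - Σpᵢ² = 1 - 3649/4489 = 0.1871

0.1871


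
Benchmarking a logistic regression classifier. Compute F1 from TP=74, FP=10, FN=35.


Precision = 74/84 = 0.881
Recall = 74/109 = 0.6789
F1 = 2·P·R/(P+R) = 2·TP/(2·TP+FP+FN) = 148/(148+10+35) = 148/193 = 0.7668

0.7668


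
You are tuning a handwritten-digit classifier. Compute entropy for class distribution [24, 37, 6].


Probabilities: [24/67, 37/67, 6/67] ≈ [0.3582, 0.5522, 0.0896]
H = -((24/67)·log₂(24/67) + (37/67)·log₂(37/67) + (6/67)·log₂(6/67))
  = 1.3154 bits

1.3154 bits


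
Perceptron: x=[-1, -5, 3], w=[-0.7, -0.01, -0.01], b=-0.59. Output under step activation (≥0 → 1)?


z = (-1)·(-0.7) + (-5)·(-0.01) + (3)·(-0.01) - 0.59
  = 0.13
step(z) = 1 (z≥0)

1


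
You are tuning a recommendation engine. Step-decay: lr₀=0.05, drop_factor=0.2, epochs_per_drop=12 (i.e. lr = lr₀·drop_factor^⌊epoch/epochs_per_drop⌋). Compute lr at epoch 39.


n_drops = ⌊39/12⌋ = 3
lr = 0.05·0.2^3 = 0.05·0.008 = 0.0004

0.0004


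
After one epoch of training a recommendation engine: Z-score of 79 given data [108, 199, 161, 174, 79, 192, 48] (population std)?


μ = 137.2857, σ = 54.6932
z = (79 - 137.2857)/54.6932 = -1.0657

-1.0657


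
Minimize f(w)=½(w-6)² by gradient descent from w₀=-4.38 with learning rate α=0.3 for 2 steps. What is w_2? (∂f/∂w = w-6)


step 1: grad = -4.38-6 = -10.38; w = -4.38 - 0.3·(-10.38) = -1.266
step 2: grad = -1.266-6 = -7.266; w = -1.266 - 0.3·(-7.266) = 0.9138

0.9138


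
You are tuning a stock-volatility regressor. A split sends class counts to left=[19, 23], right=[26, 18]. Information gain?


Parent = [45, 41], H_parent = 0.9984
H_left = 0.9934 (n=42), H_right = 0.976 (n=44)
H_children = (42/86)·0.9934 + (44/86)·0.976 = 0.9845
IG = 0.9984 - 0.9845 = 0.0139

0.0139


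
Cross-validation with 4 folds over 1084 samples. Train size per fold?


Fold size = 1084/4 = 271
Training per fold = 1084 - 271 = 813

813


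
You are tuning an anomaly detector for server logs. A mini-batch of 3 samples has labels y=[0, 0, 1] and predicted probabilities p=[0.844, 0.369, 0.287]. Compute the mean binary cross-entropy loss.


L[0] = -ln(1-0.844) = -ln(0.156) = 1.8579
L[1] = -ln(1-0.369) = -ln(0.631) = 0.4604
L[2] = -ln(0.287) = 1.2483
mean = (1.8579 + 0.4604 + 1.2483)/3 = 1.1889

1.1889


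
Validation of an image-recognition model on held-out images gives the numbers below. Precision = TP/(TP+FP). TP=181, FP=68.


Precision = TP/(TP+FP)
= 181/(181+68)
= 181/249 = 72.69%

72.69%


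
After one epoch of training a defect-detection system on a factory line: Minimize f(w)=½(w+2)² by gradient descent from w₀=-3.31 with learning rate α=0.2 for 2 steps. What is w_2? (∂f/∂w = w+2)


step 1: grad = -3.31+2 = -1.31; w = -3.31 - 0.2·(-1.31) = -3.048
step 2: grad = -3.048+2 = -1.048; w = -3.048 - 0.2·(-1.048) = -2.8384

-2.8384


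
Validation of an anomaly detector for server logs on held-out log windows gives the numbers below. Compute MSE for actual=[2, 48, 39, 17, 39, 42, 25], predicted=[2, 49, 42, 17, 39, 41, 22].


Squared errors: (2-2)²=0, (48-49)²=1, (39-42)²=9, (17-17)²=0, (39-39)²=0, (42-41)²=1, (25-22)²=9
Sum = 20
MSE = 20/7 = 20/7

20/7


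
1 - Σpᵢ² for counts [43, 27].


Probabilities: [43/70, 27/70] ≈ [0.6143, 0.3857]
Σpᵢ² = (1849 + 729)/70² = 2578/4900
Gini = 1 - Σpᵢ² = 1 - 2578/4900 = 0.4739

0.4739


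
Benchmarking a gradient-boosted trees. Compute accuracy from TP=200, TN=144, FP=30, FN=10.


Accuracy = (TP+TN)/(TP+TN+FP+FN)
= (200+144)/(384)
= 344/384 = 89.58%

89.58%


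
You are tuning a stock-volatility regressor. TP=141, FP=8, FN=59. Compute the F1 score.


Precision = 141/149 = 0.9463
Recall = 141/200 = 0.705
F1 = 2·P·R/(P+R) = 2·TP/(2·TP+FP+FN) = 282/(282+8+59) = 282/349 = 0.808

0.808


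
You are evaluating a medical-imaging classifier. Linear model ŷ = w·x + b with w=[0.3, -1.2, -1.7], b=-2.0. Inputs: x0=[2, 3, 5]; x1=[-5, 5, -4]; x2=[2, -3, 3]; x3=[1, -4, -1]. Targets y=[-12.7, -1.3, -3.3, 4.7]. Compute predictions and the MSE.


ŷ0 = (0.3)·(2) + (-1.2)·(3) + (-1.7)·(5) - 2.0 = -13.5
ŷ1 = (0.3)·(-5) + (-1.2)·(5) + (-1.7)·(-4) - 2.0 = -2.7
ŷ2 = (0.3)·(2) + (-1.2)·(-3) + (-1.7)·(3) - 2.0 = -2.9
ŷ3 = (0.3)·(1) + (-1.2)·(-4) + (-1.7)·(-1) - 2.0 = 4.8
errors² = [0.64, 1.96, 0.16, 0.01]
MSE = 2.7700/4 = 0.6925

0.6925


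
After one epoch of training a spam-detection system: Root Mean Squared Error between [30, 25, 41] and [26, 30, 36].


MSE = 66/3 = 22
RMSE = √(66/3) = 4.6904

4.6904


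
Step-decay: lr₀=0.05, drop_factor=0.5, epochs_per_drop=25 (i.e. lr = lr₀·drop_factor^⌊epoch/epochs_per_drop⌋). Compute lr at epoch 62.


n_drops = ⌊62/25⌋ = 2
lr = 0.05·0.5^2 = 0.05·0.25 = 0.0125

0.0125


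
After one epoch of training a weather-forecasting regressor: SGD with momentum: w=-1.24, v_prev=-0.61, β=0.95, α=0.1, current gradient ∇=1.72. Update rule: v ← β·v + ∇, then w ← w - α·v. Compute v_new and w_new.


v_new = 0.95·-0.61 + 1.72 = -0.5795 + 1.72 = 1.1405
w_new = -1.24 - 0.1·1.1405 = -1.24 - 0.11405 = -1.35405

v_new=1.1405, w_new=-1.35405


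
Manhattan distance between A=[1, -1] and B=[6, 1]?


d = |1-6| + |-1-1|
  = 5 + 2
  = 7

7


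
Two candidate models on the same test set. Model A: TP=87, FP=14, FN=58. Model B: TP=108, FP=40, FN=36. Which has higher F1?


Model A: P=87/101=0.8614, R=87/145=0.6, F1=2PR/(P+R)=2TP/(2TP+FP+FN)=174/246=0.7073
Model B: P=108/148=0.7297, R=108/144=0.75, F1=2PR/(P+R)=2TP/(2TP+FP+FN)=216/292=0.7397
0.7073 < 0.7397 → Model B

Model B


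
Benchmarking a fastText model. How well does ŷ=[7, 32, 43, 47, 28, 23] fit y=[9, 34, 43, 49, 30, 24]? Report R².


ȳ = 31.5
SS_res = Σ(y-ŷ)² = 17
SS_tot = Σ(y-ȳ)² = 1009.5
R² = 1 - SS_res/SS_tot = 1 - 0.0168 = 0.9832

0.9832


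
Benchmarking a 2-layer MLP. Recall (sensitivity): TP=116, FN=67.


Recall = TP/(TP+FN)
= 116/(116+67)
= 116/183 = 63.39%

63.39%


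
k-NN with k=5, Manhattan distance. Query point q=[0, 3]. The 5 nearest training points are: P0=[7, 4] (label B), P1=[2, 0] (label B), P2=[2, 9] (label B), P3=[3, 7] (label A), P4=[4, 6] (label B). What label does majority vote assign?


d(q,P0) = 8  (label B)
d(q,P1) = 5  (label B)
d(q,P2) = 8  (label B)
d(q,P3) = 7  (label A)
d(q,P4) = 7  (label B)
Votes: A=1, B=4
Majority → B

B


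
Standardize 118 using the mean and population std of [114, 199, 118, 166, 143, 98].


μ = 139.6667, σ = 34.3738
z = (118 - 139.6667)/34.3738 = -0.6303

-0.6303


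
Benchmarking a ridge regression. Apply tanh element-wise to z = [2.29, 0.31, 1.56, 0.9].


tanh(2.29) = 0.9797
tanh(0.31) = 0.3004
tanh(1.56) = 0.9154
tanh(0.9) = 0.7163
result = [0.9797, 0.3004, 0.9154, 0.7163]

[0.9797, 0.3004, 0.9154, 0.7163]


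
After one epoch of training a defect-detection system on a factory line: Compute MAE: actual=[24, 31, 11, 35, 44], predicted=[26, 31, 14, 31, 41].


Absolute errors: |24-26|=2, |31-31|=0, |11-14|=3, |35-31|=4, |44-41|=3
Sum = 12
MAE = 12/5 = 12/5

12/5


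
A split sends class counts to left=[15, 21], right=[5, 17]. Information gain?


Parent = [20, 38], H_parent = 0.9294
H_left = 0.9799 (n=36), H_right = 0.7732 (n=22)
H_children = (36/58)·0.9799 + (22/58)·0.7732 = 0.9015
IG = 0.9294 - 0.9015 = 0.0279

0.0279
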